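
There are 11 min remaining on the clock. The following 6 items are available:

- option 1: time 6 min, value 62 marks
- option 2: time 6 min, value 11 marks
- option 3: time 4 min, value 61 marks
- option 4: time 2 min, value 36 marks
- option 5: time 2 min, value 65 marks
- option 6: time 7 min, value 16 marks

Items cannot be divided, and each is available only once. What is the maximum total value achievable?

163 marks

This is a 0/1 knapsack; check combinations near the capacity.
- option 1+option 4+option 5: time 6+2+2=10, value 62+36+65=163
- option 3+option 4+option 5: time 4+2+2=8, value 61+36+65=162
- option 1+option 5: time 6+2=8, value 62+65=127
Best: 163 marks.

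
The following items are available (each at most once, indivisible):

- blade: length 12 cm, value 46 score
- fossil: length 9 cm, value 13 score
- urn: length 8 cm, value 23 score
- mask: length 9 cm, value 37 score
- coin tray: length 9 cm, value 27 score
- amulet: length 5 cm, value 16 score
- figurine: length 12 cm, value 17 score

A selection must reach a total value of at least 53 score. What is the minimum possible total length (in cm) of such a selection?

Subsets with value ≥ 53, sorted by total length:
- mask+amulet: length 14, value 53
- blade+amulet: length 17, value 62
- urn+mask: length 17, value 60
Minimum length: 14 cm.

14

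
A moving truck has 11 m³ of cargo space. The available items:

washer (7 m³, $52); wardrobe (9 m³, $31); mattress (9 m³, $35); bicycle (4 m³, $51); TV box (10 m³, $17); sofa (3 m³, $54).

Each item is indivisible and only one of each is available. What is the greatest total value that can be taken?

$106

Check high-value combinations within 11 m³:
- washer+sofa: volume 7+3=10, value 52+54=106
- bicycle+sofa: volume 4+3=7, value 51+54=105
- washer+bicycle: volume 7+4=11, value 52+51=103
- sofa: volume 3, value 54
- washer: volume 7, value 52
Best: $106.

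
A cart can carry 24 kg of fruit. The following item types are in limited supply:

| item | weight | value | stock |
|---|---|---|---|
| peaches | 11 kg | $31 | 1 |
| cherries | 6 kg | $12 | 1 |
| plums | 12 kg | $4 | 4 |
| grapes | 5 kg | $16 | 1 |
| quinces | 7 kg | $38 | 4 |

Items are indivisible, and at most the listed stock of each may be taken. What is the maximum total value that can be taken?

$114

Top feasible selections:
- 3×quinces: weight 21, value 114
- 1×grapes + 2×quinces: weight 19, value 92
- 1×cherries + 2×quinces: weight 20, value 88
- 1×peaches + 1×grapes + 1×quinces: weight 23, value 85
Best: $114.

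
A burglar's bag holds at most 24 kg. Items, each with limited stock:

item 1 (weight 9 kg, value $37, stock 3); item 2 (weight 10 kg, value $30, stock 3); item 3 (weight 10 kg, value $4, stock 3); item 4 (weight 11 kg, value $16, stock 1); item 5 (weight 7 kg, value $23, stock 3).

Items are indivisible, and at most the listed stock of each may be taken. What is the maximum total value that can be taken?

$83

Top feasible selections:
- 1×item 1 + 2×item 5: weight 23, value 83
- 1×item 2 + 2×item 5: weight 24, value 76
Best: $83.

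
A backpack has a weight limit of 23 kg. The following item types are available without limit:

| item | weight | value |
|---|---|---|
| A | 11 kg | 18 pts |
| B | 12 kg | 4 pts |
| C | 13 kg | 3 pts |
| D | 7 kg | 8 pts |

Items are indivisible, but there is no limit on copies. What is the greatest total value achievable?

Best value-per-unit is A at 18/11, and filling with it alone uses weight 2×11=22. No mix of the others beats 2×18 = 36.

36 pts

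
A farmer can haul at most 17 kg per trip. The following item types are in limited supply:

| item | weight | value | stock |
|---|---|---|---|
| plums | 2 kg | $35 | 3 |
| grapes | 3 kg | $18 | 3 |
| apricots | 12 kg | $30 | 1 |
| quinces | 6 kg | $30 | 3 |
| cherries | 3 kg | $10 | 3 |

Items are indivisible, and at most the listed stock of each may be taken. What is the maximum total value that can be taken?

$159

Top feasible selections:
- 3×plums + 3×grapes: weight 15, value 159
- 3×plums + 1×grapes + 1×quinces: weight 15, value 153
Best: $159.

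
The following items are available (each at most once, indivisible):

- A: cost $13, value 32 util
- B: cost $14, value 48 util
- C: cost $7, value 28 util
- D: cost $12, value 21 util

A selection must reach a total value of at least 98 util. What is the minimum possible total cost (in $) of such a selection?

34

Subsets with value ≥ 98, sorted by total cost:
- A+B+C: cost 34, value 108
- A+B+D: cost 39, value 101
Minimum cost: 34 $.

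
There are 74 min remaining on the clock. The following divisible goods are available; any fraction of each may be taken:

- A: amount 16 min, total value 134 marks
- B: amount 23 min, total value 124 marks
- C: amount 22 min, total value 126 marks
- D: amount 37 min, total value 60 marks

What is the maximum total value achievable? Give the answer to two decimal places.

405.08

Take in order of value per unit:
- A (134/16 per unit): all 16 → value 134, running total 134.00
- C (126/22 per unit): all 22 → value 126, running total 260.00
- B (124/23 per unit): all 23 → value 124, running total 384.00
- D (60/37 per unit): 13 of 37 → value 13×60/37 = 21.0811, running total 405.08
Total 405.08.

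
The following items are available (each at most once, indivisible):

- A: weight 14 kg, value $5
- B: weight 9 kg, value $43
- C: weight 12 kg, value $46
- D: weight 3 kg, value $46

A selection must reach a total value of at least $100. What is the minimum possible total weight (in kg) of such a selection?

Subsets with value ≥ 100, sorted by total weight:
- B+C+D: weight 24, value 135
- A+B+C+D: weight 38, value 140
Minimum weight: 24 kg.

24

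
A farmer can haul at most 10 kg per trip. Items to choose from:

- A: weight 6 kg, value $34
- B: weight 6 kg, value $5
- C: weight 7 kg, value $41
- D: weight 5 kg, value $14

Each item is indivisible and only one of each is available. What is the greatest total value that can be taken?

Check high-value combinations within 10 kg:
- C: weight 7, value 41
- A: weight 6, value 34
- D: weight 5, value 14
- B: weight 6, value 5
Best: $41.

$41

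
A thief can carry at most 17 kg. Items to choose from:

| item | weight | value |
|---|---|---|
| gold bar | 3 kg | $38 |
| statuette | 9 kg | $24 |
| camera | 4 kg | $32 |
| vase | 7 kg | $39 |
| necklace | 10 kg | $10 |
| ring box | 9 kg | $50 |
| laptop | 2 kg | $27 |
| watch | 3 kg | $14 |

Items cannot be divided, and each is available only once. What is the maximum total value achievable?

$136

Check high-value combinations within 17 kg:
- gold bar+camera+vase+laptop: weight 3+4+7+2=16, value 38+32+39+27=136
- gold bar+ring box+laptop+watch: weight 3+9+2+3=17, value 38+50+27+14=129
- gold bar+camera+vase+watch: weight 3+4+7+3=17, value 38+32+39+14=123
- gold bar+camera+ring box: weight 3+4+9=16, value 38+32+50=120
Best: $136.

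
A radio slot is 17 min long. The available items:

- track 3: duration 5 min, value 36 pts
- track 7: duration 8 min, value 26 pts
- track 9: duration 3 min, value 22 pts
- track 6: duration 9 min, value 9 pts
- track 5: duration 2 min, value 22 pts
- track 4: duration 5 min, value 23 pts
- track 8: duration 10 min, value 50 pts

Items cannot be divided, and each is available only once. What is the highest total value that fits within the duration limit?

108 pts

Check high-value combinations within 17 min:
- track 3+track 5+track 8: duration 5+2+10=17, value 36+22+50=108
- track 3+track 9+track 5+track 4: duration 5+3+2+5=15, value 36+22+22+23=103
- track 5+track 4+track 8: duration 2+5+10=17, value 22+23+50=95
Best: 108 pts.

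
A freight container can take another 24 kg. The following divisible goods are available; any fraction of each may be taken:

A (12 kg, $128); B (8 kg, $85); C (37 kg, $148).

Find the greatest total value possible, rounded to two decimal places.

Take in order of value per unit:
- A (128/12 per unit): all 12 → value 128, running total 128.00
- B (85/8 per unit): all 8 → value 85, running total 213.00
- C (148/37 per unit): 4 of 37 → value 4×148/37 = 16.0000, running total 229.00
Total 229.00.

229.00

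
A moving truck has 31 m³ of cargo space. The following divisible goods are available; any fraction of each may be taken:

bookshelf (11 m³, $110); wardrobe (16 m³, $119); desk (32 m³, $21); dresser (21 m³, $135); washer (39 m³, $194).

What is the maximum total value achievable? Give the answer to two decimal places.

Take in order of value per unit:
- bookshelf (110/11 per unit): all 11 → value 110, running total 110.00
- wardrobe (119/16 per unit): all 16 → value 119, running total 229.00
- dresser (135/21 per unit): 4 of 21 → value 4×135/21 = 25.7143, running total 254.71
Total 254.71.

254.71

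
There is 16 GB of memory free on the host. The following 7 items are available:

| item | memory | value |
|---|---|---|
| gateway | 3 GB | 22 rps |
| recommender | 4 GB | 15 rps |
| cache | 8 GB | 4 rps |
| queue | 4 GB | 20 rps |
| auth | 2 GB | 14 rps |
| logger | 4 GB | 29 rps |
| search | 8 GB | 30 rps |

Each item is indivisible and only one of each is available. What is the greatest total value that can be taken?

86 rps

Check high-value combinations within 16 GB:
- gateway+recommender+queue+logger: memory 3+4+4+4=15, value 22+15+20+29=86
- gateway+queue+auth+logger: memory 3+4+2+4=13, value 22+20+14+29=85
- gateway+logger+search: memory 3+4+8=15, value 22+29+30=81
- gateway+recommender+auth+logger: memory 3+4+2+4=13, value 22+15+14+29=80
Best: 86 rps.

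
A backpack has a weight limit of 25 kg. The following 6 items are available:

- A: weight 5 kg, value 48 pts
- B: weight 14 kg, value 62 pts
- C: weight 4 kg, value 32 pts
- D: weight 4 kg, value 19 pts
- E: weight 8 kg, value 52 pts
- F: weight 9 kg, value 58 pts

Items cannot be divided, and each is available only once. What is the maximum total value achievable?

161 pts

Check high-value combinations within 25 kg:
- C+D+E+F: weight 4+4+8+9=25, value 32+19+52+58=161
- A+E+F: weight 5+8+9=22, value 48+52+58=158
- A+C+D+F: weight 5+4+4+9=22, value 48+32+19+58=157
Best: 161 pts.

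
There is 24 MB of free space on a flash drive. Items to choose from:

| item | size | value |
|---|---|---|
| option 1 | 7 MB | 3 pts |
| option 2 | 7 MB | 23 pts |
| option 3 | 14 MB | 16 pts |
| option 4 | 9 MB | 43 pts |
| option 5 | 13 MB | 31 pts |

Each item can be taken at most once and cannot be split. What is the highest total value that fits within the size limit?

This is a 0/1 knapsack; check combinations near the capacity.
- option 4+option 5: size 9+13=22, value 43+31=74
- option 1+option 2+option 4: size 7+7+9=23, value 3+23+43=69
- option 2+option 4: size 7+9=16, value 23+43=66
- option 3+option 4: size 14+9=23, value 16+43=59
Best: 74 pts.

74 pts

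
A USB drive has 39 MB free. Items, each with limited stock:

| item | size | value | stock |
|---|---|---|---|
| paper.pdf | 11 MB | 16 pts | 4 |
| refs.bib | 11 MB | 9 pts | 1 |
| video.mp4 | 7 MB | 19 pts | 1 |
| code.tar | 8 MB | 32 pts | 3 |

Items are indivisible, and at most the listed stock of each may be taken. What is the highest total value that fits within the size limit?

115 pts

Best selections within size 39 and stock limits:
- 1×video.mp4 + 3×code.tar: size 31, value 115
- 1×paper.pdf + 3×code.tar: size 35, value 112
- 1×refs.bib + 3×code.tar: size 35, value 105
Best: 115 pts.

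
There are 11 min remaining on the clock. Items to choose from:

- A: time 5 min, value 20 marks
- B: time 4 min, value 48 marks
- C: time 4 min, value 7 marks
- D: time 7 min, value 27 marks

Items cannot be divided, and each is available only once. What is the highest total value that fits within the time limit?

This is a 0/1 knapsack; check combinations near the capacity.
- B+D: time 4+7=11, value 48+27=75
- A+B: time 5+4=9, value 20+48=68
- B+C: time 4+4=8, value 48+7=55
- B: time 4, value 48
- C+D: time 4+7=11, value 7+27=34
Best: 75 marks.

75 marks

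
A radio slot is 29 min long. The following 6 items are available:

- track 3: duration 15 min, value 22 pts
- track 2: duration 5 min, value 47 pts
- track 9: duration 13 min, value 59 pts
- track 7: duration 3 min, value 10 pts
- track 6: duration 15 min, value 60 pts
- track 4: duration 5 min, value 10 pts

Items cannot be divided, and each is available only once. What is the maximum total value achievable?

This is a 0/1 knapsack; check combinations near the capacity.
- track 2+track 7+track 6+track 4: duration 5+3+15+5=28, value 47+10+60+10=127
- track 2+track 9+track 7+track 4: duration 5+13+3+5=26, value 47+59+10+10=126
- track 9+track 6: duration 13+15=28, value 59+60=119
Best: 127 pts.

127 pts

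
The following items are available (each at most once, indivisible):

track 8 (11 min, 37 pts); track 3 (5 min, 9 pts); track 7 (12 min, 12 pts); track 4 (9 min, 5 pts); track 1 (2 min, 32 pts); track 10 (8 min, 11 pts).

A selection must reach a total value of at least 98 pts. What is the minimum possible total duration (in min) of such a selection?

Subsets with value ≥ 98, sorted by total duration:
- track 8+track 3+track 7+track 1+track 10: duration 38, value 101
- track 8+track 3+track 7+track 4+track 1+track 10: duration 47, value 106
Minimum duration: 38 min.

38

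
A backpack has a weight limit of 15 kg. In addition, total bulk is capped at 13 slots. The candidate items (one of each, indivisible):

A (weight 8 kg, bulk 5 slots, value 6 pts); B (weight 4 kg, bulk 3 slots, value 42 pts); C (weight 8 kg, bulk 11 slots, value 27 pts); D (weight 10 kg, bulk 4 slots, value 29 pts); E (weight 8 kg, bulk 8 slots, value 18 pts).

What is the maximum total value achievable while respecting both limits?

Feasible sets respecting both limits:
- B+D: weight 14, bulk 7, value 71
- B+E: weight 12, bulk 11, value 60
- A+B: weight 12, bulk 8, value 48
Best: 71 pts.

71 pts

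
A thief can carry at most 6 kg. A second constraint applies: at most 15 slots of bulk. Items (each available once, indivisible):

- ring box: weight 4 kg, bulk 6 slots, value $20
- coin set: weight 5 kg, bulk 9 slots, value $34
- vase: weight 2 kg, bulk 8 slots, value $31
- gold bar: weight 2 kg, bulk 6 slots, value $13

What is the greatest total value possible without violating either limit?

Feasible sets respecting both limits:
- ring box+vase: weight 6, bulk 14, value 51
- vase+gold bar: weight 4, bulk 14, value 44
- coin set: weight 5, bulk 9, value 34
Best: $51.

$51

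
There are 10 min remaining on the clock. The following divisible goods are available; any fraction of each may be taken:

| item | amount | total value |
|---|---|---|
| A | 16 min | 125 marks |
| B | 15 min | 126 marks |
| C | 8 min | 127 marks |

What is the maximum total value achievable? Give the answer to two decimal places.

143.80

Take in order of value per unit:
- C (127/8 per unit): all 8 → value 127, running total 127.00
- B (126/15 per unit): 2 of 15 → value 2×126/15 = 16.8000, running total 143.80
Total 143.80.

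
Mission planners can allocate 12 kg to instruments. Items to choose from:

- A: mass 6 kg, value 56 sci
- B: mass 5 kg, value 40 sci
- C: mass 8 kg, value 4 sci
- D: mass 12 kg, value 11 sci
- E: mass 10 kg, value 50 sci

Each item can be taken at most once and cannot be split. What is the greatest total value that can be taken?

Check high-value combinations within 12 kg:
- A+B: mass 6+5=11, value 56+40=96
- A: mass 6, value 56
- E: mass 10, value 50
- B: mass 5, value 40
- D: mass 12, value 11
Best: 96 sci.

96 sci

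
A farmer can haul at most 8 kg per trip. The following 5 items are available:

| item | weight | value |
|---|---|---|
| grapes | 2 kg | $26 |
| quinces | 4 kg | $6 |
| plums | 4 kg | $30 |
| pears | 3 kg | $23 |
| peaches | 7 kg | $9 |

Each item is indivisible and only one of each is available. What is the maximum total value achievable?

Check high-value combinations within 8 kg:
- grapes+plums: weight 2+4=6, value 26+30=56
- plums+pears: weight 4+3=7, value 30+23=53
- grapes+pears: weight 2+3=5, value 26+23=49
- quinces+plums: weight 4+4=8, value 6+30=36
Best: $56.

$56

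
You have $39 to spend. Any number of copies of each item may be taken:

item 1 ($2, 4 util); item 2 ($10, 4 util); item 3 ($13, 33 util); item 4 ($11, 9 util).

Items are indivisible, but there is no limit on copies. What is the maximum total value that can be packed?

Best value-per-unit is item 3 at 33/13, and filling with it alone uses cost 3×13=39. No mix of the others beats 3×33 = 99.

99 util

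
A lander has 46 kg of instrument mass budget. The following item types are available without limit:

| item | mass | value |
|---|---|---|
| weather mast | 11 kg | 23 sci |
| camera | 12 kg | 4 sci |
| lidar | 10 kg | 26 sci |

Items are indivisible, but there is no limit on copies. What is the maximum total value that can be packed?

Best value-per-unit is lidar at 26/10, and filling with it alone uses mass 4×10=40. No mix of the others beats 4×26 = 104.

104 sci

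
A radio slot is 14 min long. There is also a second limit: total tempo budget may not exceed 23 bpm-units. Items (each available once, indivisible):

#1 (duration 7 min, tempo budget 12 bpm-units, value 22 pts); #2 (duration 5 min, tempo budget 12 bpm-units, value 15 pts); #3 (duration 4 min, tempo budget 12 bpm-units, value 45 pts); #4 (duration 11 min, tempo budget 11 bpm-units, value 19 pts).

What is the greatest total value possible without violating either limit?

45 pts

Feasible sets respecting both limits:
- #3: duration 4, tempo budget 12, value 45
- #1: duration 7, tempo budget 12, value 22
- #4: duration 11, tempo budget 11, value 19
Best: 45 pts.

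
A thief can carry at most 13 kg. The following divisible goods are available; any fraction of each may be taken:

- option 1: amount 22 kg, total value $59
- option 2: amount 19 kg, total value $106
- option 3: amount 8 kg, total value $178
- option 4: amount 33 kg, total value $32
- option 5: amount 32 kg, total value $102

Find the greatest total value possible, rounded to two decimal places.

205.89

Take in order of value per unit:
- option 3 (178/8 per unit): all 8 → value 178, running total 178.00
- option 2 (106/19 per unit): 5 of 19 → value 5×106/19 = 27.8947, running total 205.89
Total 205.89.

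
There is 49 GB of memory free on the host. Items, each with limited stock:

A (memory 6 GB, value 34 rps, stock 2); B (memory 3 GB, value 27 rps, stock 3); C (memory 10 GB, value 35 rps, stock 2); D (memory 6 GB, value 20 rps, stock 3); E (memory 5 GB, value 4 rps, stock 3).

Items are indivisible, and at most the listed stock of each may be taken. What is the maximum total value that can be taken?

244 rps

Top feasible selections:
- 2×A + 3×B + 1×C + 3×D: memory 49, value 244
- 2×A + 3×B + 2×C + 1×D: memory 47, value 239
- 2×A + 3×B + 1×C + 2×D + 1×E: memory 48, value 228
Best: 244 rps.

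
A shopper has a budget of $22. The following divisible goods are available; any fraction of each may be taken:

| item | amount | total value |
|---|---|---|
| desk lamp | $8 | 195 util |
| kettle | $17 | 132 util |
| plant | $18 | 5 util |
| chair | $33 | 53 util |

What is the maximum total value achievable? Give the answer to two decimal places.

Take in order of value per unit:
- desk lamp (195/8 per unit): all 8 → value 195, running total 195.00
- kettle (132/17 per unit): 14 of 17 → value 14×132/17 = 108.7059, running total 303.71
Total 303.71.

303.71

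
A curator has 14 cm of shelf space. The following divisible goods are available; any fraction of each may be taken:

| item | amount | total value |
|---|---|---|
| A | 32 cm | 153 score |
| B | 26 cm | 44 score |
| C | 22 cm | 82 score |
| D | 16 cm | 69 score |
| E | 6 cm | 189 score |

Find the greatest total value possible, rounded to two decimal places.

Take in order of value per unit:
- E (189/6 per unit): all 6 → value 189, running total 189.00
- A (153/32 per unit): 8 of 32 → value 8×153/32 = 38.2500, running total 227.25
Total 227.25.

227.25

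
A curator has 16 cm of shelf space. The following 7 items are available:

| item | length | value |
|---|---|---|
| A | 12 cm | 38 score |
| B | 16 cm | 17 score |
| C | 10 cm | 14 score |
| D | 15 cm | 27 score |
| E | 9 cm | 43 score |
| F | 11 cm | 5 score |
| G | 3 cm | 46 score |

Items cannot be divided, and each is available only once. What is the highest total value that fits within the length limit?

Check high-value combinations within 16 cm:
- E+G: length 9+3=12, value 43+46=89
- A+G: length 12+3=15, value 38+46=84
- C+G: length 10+3=13, value 14+46=60
- F+G: length 11+3=14, value 5+46=51
Best: 89 score.

89 score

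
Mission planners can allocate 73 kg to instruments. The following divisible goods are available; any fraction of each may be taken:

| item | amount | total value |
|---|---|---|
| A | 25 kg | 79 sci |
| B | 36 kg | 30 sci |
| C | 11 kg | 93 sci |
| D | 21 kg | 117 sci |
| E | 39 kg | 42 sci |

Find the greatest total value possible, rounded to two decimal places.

Take in order of value per unit:
- C (93/11 per unit): all 11 → value 93, running total 93.00
- D (117/21 per unit): all 21 → value 117, running total 210.00
- A (79/25 per unit): all 25 → value 79, running total 289.00
- E (42/39 per unit): 16 of 39 → value 16×42/39 = 17.2308, running total 306.23
Total 306.23.

306.23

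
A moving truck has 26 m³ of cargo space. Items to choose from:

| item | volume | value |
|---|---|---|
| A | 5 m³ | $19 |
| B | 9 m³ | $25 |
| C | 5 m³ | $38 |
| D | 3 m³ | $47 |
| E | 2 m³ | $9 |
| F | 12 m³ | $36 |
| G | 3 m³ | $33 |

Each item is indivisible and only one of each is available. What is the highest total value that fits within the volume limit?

Check high-value combinations within 26 m³:
- C+D+E+F+G: volume 5+3+2+12+3=25, value 38+47+9+36+33=163
- A+B+C+D+G: volume 5+9+5+3+3=25, value 19+25+38+47+33=162
- C+D+F+G: volume 5+3+12+3=23, value 38+47+36+33=154
- B+C+D+E+G: volume 9+5+3+2+3=22, value 25+38+47+9+33=152
Best: $163.

$163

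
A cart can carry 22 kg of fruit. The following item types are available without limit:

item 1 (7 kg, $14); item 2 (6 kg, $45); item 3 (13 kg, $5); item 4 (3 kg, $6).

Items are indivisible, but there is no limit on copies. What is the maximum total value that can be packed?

Best value-per-unit is item 2 at 45/6; filling with it alone gives 3×45 = 135.
Optimal mix: 3×item 2 + 1×item 4 → weight 21, value 141.

$141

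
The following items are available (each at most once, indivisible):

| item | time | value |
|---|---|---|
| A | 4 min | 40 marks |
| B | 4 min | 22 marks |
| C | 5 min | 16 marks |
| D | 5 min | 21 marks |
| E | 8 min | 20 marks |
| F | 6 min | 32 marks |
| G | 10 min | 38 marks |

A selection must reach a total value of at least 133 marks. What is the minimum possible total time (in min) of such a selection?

Subsets with value ≥ 133, sorted by total time:
- A+B+D+E+F: time 27, value 135
- A+B+C+D+G: time 28, value 137
Minimum time: 27 min.

27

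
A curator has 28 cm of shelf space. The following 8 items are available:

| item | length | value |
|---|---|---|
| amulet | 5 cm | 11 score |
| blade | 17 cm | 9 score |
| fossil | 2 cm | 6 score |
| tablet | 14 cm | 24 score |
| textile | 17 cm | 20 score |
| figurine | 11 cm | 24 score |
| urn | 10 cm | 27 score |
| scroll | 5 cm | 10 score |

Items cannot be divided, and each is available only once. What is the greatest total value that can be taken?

68 score

This is a 0/1 knapsack; check combinations near the capacity.
- amulet+fossil+figurine+urn: length 5+2+11+10=28, value 11+6+24+27=68
- fossil+figurine+urn+scroll: length 2+11+10+5=28, value 6+24+27+10=67
- amulet+figurine+urn: length 5+11+10=26, value 11+24+27=62
Best: 68 score.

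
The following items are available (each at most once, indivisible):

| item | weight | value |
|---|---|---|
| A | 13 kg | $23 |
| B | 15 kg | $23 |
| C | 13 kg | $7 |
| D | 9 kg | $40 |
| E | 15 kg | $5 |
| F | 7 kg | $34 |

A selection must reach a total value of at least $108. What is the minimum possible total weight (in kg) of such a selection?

Subsets with value ≥ 108, sorted by total weight:
- A+B+D+F: weight 44, value 120
- A+B+C+D+F: weight 57, value 127
- A+C+D+E+F: weight 57, value 109
Minimum weight: 44 kg.

44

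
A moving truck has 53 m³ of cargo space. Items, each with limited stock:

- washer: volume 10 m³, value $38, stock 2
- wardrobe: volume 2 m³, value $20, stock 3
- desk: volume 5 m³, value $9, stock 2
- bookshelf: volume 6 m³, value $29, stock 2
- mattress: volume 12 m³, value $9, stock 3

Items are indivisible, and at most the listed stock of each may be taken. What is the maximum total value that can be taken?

$212

Best selections within volume 53 and stock limits:
- 2×washer + 3×wardrobe + 2×desk + 2×bookshelf: volume 48, value 212
- 2×washer + 3×wardrobe + 1×desk + 2×bookshelf: volume 43, value 203
- 2×washer + 3×wardrobe + 2×bookshelf + 1×mattress: volume 50, value 203
Best: $212.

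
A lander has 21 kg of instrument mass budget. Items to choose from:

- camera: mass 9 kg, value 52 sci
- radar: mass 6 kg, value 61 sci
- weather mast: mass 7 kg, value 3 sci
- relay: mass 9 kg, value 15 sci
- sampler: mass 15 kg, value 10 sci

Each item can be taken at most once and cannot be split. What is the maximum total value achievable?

113 sci

This is a 0/1 knapsack; check combinations near the capacity.
- camera+radar: mass 9+6=15, value 52+61=113
- radar+relay: mass 6+9=15, value 61+15=76
- radar+sampler: mass 6+15=21, value 61+10=71
- camera+relay: mass 9+9=18, value 52+15=67
Best: 113 sci.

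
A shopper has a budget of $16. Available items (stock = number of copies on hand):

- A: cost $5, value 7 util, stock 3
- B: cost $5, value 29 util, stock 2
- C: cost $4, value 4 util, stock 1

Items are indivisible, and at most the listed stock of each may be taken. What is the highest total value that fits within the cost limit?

65 util

Top feasible selections:
- 1×A + 2×B: cost 15, value 65
- 2×B + 1×C: cost 14, value 62
- 2×B: cost 10, value 58
Best: 65 util.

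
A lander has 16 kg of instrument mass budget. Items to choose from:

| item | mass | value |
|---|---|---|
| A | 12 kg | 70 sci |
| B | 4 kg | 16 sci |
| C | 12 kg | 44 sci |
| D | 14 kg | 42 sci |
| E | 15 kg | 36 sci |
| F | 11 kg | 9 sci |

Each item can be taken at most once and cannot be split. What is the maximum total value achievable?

86 sci

Check high-value combinations within 16 kg:
- A+B: mass 12+4=16, value 70+16=86
- A: mass 12, value 70
- B+C: mass 4+12=16, value 16+44=60
- C: mass 12, value 44
- D: mass 14, value 42
Best: 86 sci.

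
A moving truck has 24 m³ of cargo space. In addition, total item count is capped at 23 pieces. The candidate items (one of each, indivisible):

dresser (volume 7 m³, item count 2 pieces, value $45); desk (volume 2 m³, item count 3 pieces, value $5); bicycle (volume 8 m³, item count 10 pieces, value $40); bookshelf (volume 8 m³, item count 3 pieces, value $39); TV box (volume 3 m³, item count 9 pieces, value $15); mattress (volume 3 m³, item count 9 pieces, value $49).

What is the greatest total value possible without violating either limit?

$148

Feasible sets respecting both limits:
- dresser+bookshelf+TV box+mattress: volume 21, item count 23, value 148
- dresser+desk+bookshelf+mattress: volume 20, item count 17, value 138
- dresser+bicycle+mattress: volume 18, item count 21, value 134
- dresser+bookshelf+mattress: volume 18, item count 14, value 133
Best: $148.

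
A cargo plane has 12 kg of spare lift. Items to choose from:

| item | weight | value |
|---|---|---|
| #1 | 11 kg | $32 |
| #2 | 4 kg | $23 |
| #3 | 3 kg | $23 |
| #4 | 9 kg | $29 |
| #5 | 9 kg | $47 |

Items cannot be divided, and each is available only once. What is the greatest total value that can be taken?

Check high-value combinations within 12 kg:
- #3+#5: weight 3+9=12, value 23+47=70
- #3+#4: weight 3+9=12, value 23+29=52
- #5: weight 9, value 47
Best: $70.

$70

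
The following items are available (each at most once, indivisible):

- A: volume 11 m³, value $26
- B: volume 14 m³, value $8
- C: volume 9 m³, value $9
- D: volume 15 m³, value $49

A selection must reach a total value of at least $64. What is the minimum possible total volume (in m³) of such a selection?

26

Subsets with value ≥ 64, sorted by total volume:
- A+D: volume 26, value 75
- A+C+D: volume 35, value 84
- B+C+D: volume 38, value 66
Minimum volume: 26 m³.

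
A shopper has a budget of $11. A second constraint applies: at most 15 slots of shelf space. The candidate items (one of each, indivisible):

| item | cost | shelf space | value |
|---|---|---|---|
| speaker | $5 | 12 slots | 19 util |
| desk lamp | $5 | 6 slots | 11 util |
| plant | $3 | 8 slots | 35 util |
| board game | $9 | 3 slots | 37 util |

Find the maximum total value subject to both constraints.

46 util

Feasible sets respecting both limits:
- desk lamp+plant: cost 8, shelf space 14, value 46
- board game: cost 9, shelf space 3, value 37
- plant: cost 3, shelf space 8, value 35
Best: 46 util.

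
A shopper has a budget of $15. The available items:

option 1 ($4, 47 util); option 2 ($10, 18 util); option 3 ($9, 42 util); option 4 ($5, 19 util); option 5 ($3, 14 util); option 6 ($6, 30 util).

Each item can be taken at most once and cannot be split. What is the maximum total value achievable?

96 util

Check high-value combinations within $15:
- option 1+option 4+option 6: cost 4+5+6=15, value 47+19+30=96
- option 1+option 5+option 6: cost 4+3+6=13, value 47+14+30=91
- option 1+option 3: cost 4+9=13, value 47+42=89
- option 1+option 4+option 5: cost 4+5+3=12, value 47+19+14=80
- option 1+option 6: cost 4+6=10, value 47+30=77
Best: 96 util.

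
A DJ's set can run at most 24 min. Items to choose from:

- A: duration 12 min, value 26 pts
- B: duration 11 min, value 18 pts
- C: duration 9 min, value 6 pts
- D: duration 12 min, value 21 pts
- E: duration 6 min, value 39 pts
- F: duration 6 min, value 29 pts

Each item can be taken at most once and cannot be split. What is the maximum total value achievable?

Check high-value combinations within 24 min:
- A+E+F: duration 12+6+6=24, value 26+39+29=94
- D+E+F: duration 12+6+6=24, value 21+39+29=89
- B+E+F: duration 11+6+6=23, value 18+39+29=86
Best: 94 pts.

94 pts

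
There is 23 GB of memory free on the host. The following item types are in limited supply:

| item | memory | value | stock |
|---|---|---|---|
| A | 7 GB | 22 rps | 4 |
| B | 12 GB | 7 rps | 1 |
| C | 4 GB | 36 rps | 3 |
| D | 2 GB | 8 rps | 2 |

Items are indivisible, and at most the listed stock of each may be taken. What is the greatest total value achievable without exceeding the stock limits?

146 rps

Top feasible selections:
- 1×A + 3×C + 2×D: memory 23, value 146
- 1×A + 3×C + 1×D: memory 21, value 138
- 1×A + 3×C: memory 19, value 130
- 3×C + 2×D: memory 16, value 124
Best: 146 rps.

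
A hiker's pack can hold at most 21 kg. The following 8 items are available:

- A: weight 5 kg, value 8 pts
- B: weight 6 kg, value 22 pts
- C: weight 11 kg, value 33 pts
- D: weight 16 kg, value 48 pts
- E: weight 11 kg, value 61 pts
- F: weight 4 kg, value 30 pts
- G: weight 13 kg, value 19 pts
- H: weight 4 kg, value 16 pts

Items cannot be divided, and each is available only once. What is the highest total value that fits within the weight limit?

Check high-value combinations within 21 kg:
- B+E+F: weight 6+11+4=21, value 22+61+30=113
- E+F+H: weight 11+4+4=19, value 61+30+16=107
- A+E+F: weight 5+11+4=20, value 8+61+30=99
- B+E+H: weight 6+11+4=21, value 22+61+16=99
Best: 113 pts.

113 pts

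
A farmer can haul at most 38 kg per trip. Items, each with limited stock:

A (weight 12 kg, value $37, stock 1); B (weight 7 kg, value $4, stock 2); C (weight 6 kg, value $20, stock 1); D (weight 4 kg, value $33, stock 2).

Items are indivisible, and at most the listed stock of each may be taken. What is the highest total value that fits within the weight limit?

Top feasible selections:
- 1×A + 1×B + 1×C + 2×D: weight 33, value 127
- 1×A + 1×C + 2×D: weight 26, value 123
- 1×A + 2×B + 2×D: weight 34, value 111
Best: $127.

$127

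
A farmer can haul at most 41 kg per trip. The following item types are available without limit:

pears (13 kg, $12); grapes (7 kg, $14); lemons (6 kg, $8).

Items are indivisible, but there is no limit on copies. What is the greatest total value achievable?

$78

Best value-per-unit is grapes at 14/7; filling with it alone gives 5×14 = 70.
Optimal mix: 5×grapes + 1×lemons → weight 41, value 78.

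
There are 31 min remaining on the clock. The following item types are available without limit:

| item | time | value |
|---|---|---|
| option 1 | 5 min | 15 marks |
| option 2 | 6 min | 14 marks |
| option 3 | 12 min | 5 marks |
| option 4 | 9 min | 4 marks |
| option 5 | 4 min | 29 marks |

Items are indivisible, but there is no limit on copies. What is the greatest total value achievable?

Best value-per-unit is option 5 at 29/4, and filling with it alone uses time 7×4=28. No mix of the others beats 7×29 = 203.

203 marks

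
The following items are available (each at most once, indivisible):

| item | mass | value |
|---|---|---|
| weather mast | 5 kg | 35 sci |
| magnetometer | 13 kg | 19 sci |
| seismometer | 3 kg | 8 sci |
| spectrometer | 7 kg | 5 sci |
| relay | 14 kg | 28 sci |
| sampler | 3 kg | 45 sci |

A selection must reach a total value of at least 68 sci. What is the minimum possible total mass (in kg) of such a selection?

Subsets with value ≥ 68, sorted by total mass:
- weather mast+sampler: mass 8, value 80
- weather mast+seismometer+sampler: mass 11, value 88
- weather mast+spectrometer+sampler: mass 15, value 85
- relay+sampler: mass 17, value 73
Minimum mass: 8 kg.

8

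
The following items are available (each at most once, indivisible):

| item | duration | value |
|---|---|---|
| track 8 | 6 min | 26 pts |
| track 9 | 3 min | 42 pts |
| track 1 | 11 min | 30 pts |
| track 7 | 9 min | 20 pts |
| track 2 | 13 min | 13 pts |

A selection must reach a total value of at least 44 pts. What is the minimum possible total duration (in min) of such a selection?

Subsets with value ≥ 44, sorted by total duration:
- track 8+track 9: duration 9, value 68
- track 9+track 7: duration 12, value 62
Minimum duration: 9 min.

9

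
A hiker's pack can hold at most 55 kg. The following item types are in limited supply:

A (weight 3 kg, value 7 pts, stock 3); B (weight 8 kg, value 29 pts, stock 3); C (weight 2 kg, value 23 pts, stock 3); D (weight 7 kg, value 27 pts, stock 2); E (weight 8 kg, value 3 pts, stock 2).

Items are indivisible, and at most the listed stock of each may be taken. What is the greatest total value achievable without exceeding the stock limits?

231 pts

Top feasible selections:
- 3×A + 3×B + 3×C + 2×D: weight 53, value 231
- 2×A + 3×B + 3×C + 2×D: weight 50, value 224
Best: 231 pts.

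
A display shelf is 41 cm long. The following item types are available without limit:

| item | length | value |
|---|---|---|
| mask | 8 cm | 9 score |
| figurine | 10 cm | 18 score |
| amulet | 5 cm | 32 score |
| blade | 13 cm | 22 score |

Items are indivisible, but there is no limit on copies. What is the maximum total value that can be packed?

256 score

Best value-per-unit is amulet at 32/5, and filling with it alone uses length 8×5=40. No mix of the others beats 8×32 = 256.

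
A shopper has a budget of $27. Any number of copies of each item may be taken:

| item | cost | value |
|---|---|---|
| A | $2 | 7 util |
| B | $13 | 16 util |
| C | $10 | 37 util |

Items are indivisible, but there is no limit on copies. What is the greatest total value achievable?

95 util

Best value-per-unit is C at 37/10; filling with it alone gives 2×37 = 74.
Optimal mix: 3×A + 2×C → cost 26, value 95.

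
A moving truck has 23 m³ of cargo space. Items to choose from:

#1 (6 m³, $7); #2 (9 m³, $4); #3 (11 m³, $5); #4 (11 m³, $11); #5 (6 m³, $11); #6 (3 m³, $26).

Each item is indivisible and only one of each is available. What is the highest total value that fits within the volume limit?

Check high-value combinations within 23 m³:
- #4+#5+#6: volume 11+6+3=20, value 11+11+26=48
- #1+#5+#6: volume 6+6+3=15, value 7+11+26=44
- #1+#4+#6: volume 6+11+3=20, value 7+11+26=44
Best: $48.

$48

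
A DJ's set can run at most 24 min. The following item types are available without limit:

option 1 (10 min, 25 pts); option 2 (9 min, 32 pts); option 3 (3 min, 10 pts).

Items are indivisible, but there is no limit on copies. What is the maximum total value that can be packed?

84 pts

Best value-per-unit is option 2 at 32/9; filling with it alone gives 2×32 = 64.
Optimal mix: 2×option 2 + 2×option 3 → duration 24, value 84.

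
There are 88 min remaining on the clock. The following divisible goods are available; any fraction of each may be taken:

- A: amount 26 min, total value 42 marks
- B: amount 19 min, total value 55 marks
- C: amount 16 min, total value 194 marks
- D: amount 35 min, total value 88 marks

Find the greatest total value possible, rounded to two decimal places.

Take in order of value per unit:
- C (194/16 per unit): all 16 → value 194, running total 194.00
- B (55/19 per unit): all 19 → value 55, running total 249.00
- D (88/35 per unit): all 35 → value 88, running total 337.00
- A (42/26 per unit): 18 of 26 → value 18×42/26 = 29.0769, running total 366.08
Total 366.08.

366.08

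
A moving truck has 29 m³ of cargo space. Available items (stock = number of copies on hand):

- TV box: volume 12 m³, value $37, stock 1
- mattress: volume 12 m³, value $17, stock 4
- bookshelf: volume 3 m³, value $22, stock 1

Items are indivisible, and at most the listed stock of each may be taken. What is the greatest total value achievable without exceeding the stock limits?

$76

Top feasible selections:
- 1×TV box + 1×mattress + 1×bookshelf: volume 27, value 76
- 1×TV box + 1×bookshelf: volume 15, value 59
- 2×mattress + 1×bookshelf: volume 27, value 56
Best: $76.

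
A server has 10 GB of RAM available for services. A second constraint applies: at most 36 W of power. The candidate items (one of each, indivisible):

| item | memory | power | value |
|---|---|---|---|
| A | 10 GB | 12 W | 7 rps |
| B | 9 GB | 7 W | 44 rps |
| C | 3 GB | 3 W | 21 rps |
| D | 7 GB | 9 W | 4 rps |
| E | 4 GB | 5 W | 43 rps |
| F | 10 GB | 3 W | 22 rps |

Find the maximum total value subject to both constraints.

64 rps

Feasible sets respecting both limits:
- C+E: memory 7, power 8, value 64
- B: memory 9, power 7, value 44
- E: memory 4, power 5, value 43
- C+D: memory 10, power 12, value 25
Best: 64 rps.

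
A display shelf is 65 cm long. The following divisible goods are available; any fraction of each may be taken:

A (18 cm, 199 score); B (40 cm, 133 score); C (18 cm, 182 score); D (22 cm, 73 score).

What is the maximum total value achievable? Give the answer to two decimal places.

Take in order of value per unit:
- A (199/18 per unit): all 18 → value 199, running total 199.00
- C (182/18 per unit): all 18 → value 182, running total 381.00
- B (133/40 per unit): 29 of 40 → value 29×133/40 = 96.4250, running total 477.43
Total 477.43.

477.43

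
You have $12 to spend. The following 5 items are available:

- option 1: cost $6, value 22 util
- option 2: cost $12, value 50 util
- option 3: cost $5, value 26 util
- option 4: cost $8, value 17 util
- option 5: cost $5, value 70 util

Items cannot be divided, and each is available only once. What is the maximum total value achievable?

96 util

Check high-value combinations within $12:
- option 3+option 5: cost 5+5=10, value 26+70=96
- option 1+option 5: cost 6+5=11, value 22+70=92
- option 5: cost 5, value 70
- option 2: cost 12, value 50
- option 1+option 3: cost 6+5=11, value 22+26=48
Best: 96 util.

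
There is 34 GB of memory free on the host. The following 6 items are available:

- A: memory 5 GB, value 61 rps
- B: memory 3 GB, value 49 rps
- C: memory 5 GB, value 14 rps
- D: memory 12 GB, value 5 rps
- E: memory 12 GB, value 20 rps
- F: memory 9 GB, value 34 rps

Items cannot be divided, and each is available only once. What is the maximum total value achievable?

This is a 0/1 knapsack; check combinations near the capacity.
- A+B+C+E+F: memory 5+3+5+12+9=34, value 61+49+14+20+34=178
- A+B+E+F: memory 5+3+12+9=29, value 61+49+20+34=164
- A+B+C+D+F: memory 5+3+5+12+9=34, value 61+49+14+5+34=163
- A+B+C+F: memory 5+3+5+9=22, value 61+49+14+34=158
- A+B+D+F: memory 5+3+12+9=29, value 61+49+5+34=149
Best: 178 rps.

178 rps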